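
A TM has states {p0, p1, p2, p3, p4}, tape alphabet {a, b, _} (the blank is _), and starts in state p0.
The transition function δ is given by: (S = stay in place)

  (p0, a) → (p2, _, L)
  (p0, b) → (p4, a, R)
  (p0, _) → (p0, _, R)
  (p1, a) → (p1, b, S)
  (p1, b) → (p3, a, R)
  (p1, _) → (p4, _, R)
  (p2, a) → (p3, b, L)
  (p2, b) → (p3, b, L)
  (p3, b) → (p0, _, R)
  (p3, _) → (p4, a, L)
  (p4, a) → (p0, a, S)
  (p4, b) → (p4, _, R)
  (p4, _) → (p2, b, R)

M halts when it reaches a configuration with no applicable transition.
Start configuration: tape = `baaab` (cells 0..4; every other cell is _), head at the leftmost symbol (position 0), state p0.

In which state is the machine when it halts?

p2

p0 | __[b]aaab__   read b → write a, move R, go to p4
p4 | __a[a]aab__   read a → write a, move S, go to p0
p0 | __a[a]aab__   read a → write _, move L, go to p2
p2 | __[a]_aab__   read a → write b, move L, go to p3
p3 | _[_]b_aab__   read _ → write a, move L, go to p4
p4 | [_]ab_aab__   read _ → write b, move R, go to p2
p2 | b[a]b_aab__   read a → write b, move L, go to p3
p3 | [b]bb_aab__   read b → write _, move R, go to p0
p0 | _[b]b_aab__   read b → write a, move R, go to p4
p4 | _a[b]_aab__   read b → write _, move R, go to p4
p4 | _a_[_]aab__   read _ → write b, move R, go to p2
p2 | _a_b[a]ab__   read a → write b, move L, go to p3
p3 | _a_[b]bab__   read b → write _, move R, go to p0
p0 | _a__[b]ab__   read b → write a, move R, go to p4
p4 | _a__a[a]b__   read a → write a, move S, go to p0
p0 | _a__a[a]b__   read a → write _, move L, go to p2
p2 | _a__[a]_b__   read a → write b, move L, go to p3
p3 | _a_[_]b_b__   read _ → write a, move L, go to p4
p4 | _a[_]ab_b__   read _ → write b, move R, go to p2
p2 | _ab[a]b_b__   read a → write b, move L, go to p3
p3 | _a[b]bb_b__   read b → write _, move R, go to p0
p0 | _a_[b]b_b__   read b → write a, move R, go to p4
p4 | _a_a[b]_b__   read b → write _, move R, go to p4
p4 | _a_a_[_]b__   read _ → write b, move R, go to p2
p2 | _a_a_b[b]__   read b → write b, move L, go to p3
p3 | _a_a_[b]b__   read b → write _, move R, go to p0
p0 | _a_a__[b]__   read b → write a, move R, go to p4
p4 | _a_a__a[_]_   read _ → write b, move R, go to p2
p2 | _a_a__ab[_]
No transition is defined for (p2, _); M halts in state p2.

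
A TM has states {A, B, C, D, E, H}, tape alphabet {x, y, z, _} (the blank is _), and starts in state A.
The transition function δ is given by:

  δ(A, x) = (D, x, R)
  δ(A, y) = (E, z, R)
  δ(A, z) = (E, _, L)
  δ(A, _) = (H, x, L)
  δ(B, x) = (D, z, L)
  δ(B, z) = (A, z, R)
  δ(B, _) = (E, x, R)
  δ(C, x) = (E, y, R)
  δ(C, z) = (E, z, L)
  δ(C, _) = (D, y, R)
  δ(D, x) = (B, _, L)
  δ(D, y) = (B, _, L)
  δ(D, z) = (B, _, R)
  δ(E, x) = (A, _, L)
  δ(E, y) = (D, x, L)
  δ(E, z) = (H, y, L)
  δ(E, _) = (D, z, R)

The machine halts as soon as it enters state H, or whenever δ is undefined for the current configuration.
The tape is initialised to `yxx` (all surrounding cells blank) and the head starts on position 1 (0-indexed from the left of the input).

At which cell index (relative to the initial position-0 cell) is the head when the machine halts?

4

A | _y[x]x__   read x → write x, move R, go to D
D | _yx[x]__   read x → write _, move L, go to B
B | _y[x]___   read x → write z, move L, go to D
D | _[y]z___   read y → write _, move L, go to B
B | [_]_z___   read _ → write x, move R, go to E
E | x[_]z___   read _ → write z, move R, go to D
D | xz[z]___   read z → write _, move R, go to B
B | xz_[_]__   read _ → write x, move R, go to E
E | xz_x[_]_   read _ → write z, move R, go to D
D | xz_xz[_]
At halt the head is at cell 4.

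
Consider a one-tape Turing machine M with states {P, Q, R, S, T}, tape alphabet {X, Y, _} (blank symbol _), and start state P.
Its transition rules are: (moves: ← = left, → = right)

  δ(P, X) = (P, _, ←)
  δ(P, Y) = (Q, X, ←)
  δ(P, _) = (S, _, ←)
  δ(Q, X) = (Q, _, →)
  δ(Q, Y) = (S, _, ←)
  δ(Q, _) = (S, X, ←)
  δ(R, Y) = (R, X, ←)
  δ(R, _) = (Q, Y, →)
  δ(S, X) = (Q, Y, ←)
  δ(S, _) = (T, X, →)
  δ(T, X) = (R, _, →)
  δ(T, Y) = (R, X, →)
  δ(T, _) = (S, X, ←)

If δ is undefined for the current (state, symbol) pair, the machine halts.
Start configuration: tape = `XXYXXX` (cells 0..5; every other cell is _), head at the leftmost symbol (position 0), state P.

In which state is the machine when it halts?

state=P head=0 tape=____[X]XYXXX   (P,X)→(P,_,←)
state=P head=-1 tape=___[_]_XYXXX   (P,_)→(S,_,←)
state=S head=-2 tape=__[_]__XYXXX   (S,_)→(T,X,→)
state=T head=-1 tape=__X[_]_XYXXX   (T,_)→(S,X,←)
state=S head=-2 tape=__[X]X_XYXXX   (S,X)→(Q,Y,←)
state=Q head=-3 tape=_[_]YX_XYXXX   (Q,_)→(S,X,←)
state=S head=-4 tape=[_]XYX_XYXXX   (S,_)→(T,X,→)
state=T head=-3 tape=X[X]YX_XYXXX   (T,X)→(R,_,→)
state=R head=-2 tape=X_[Y]X_XYXXX   (R,Y)→(R,X,←)
state=R head=-3 tape=X[_]XX_XYXXX   (R,_)→(Q,Y,→)
state=Q head=-2 tape=XY[X]X_XYXXX   (Q,X)→(Q,_,→)
state=Q head=-1 tape=XY_[X]_XYXXX   (Q,X)→(Q,_,→)
state=Q head=0 tape=XY__[_]XYXXX   (Q,_)→(S,X,←)
state=S head=-1 tape=XY_[_]XXYXXX   (S,_)→(T,X,→)
state=T head=0 tape=XY_X[X]XYXXX   (T,X)→(R,_,→)
state=R head=1 tape=XY_X_[X]YXXX
No transition is defined for (R, X); M halts in state R.

R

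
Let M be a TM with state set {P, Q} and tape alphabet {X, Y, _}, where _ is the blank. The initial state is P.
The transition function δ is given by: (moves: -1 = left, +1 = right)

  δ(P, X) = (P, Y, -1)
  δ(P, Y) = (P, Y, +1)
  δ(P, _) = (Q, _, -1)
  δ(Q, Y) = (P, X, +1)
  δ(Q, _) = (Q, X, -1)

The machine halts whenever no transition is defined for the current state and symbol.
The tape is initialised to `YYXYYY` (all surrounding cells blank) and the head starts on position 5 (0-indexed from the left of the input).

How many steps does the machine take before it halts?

4

state=P head=5 tape=YYXYY[Y]_   (P,Y)→(P,Y,+1)
state=P head=6 tape=YYXYYY[_]   (P,_)→(Q,_,-1)
state=Q head=5 tape=YYXYY[Y]_   (Q,Y)→(P,X,+1)
state=P head=6 tape=YYXYYX[_]   (P,_)→(Q,_,-1)
state=Q head=5 tape=YYXYY[X]_
M halts after 4 transitions.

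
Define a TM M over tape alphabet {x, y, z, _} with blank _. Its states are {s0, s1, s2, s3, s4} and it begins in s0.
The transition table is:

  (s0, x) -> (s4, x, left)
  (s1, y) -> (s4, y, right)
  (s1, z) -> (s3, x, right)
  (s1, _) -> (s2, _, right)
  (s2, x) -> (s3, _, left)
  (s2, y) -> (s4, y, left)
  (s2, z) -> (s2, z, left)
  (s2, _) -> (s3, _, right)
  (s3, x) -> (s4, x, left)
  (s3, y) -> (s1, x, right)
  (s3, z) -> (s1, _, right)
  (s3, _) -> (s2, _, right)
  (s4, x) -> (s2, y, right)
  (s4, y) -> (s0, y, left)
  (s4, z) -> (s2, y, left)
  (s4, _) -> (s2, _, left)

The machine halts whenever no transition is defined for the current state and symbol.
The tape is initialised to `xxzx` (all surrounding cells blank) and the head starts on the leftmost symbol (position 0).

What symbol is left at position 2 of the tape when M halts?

_

s0 | __[x]xzx   read x → write x, move left, go to s4
s4 | _[_]xxzx   read _ → write _, move left, go to s2
s2 | [_]_xxzx   read _ → write _, move right, go to s3
s3 | _[_]xxzx   read _ → write _, move right, go to s2
s2 | __[x]xzx   read x → write _, move left, go to s3
s3 | _[_]_xzx   read _ → write _, move right, go to s2
s2 | __[_]xzx   read _ → write _, move right, go to s3
s3 | ___[x]zx   read x → write x, move left, go to s4
s4 | __[_]xzx   read _ → write _, move left, go to s2
s2 | _[_]_xzx   read _ → write _, move right, go to s3
s3 | __[_]xzx   read _ → write _, move right, go to s2
s2 | ___[x]zx   read x → write _, move left, go to s3
s3 | __[_]_zx   read _ → write _, move right, go to s2
s2 | ___[_]zx   read _ → write _, move right, go to s3
s3 | ____[z]x   read z → write _, move right, go to s1
s1 | _____[x]
Cell 2 holds _ when M halts.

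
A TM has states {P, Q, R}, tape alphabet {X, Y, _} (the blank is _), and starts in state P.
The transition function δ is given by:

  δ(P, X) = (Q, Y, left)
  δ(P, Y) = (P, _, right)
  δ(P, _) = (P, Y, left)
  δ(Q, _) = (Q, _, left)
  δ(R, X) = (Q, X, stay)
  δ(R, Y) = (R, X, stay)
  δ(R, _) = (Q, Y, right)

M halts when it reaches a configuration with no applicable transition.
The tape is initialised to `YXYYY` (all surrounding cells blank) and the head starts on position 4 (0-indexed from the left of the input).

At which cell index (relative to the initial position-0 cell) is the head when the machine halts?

state=P head=4 tape=YXYY[Y]___   (P,Y)→(P,_,right)
state=P head=5 tape=YXYY_[_]__   (P,_)→(P,Y,left)
state=P head=4 tape=YXYY[_]Y__   (P,_)→(P,Y,left)
state=P head=3 tape=YXY[Y]YY__   (P,Y)→(P,_,right)
state=P head=4 tape=YXY_[Y]Y__   (P,Y)→(P,_,right)
state=P head=5 tape=YXY__[Y]__   (P,Y)→(P,_,right)
state=P head=6 tape=YXY___[_]_   (P,_)→(P,Y,left)
state=P head=5 tape=YXY__[_]Y_   (P,_)→(P,Y,left)
state=P head=4 tape=YXY_[_]YY_   (P,_)→(P,Y,left)
state=P head=3 tape=YXY[_]YYY_   (P,_)→(P,Y,left)
state=P head=2 tape=YX[Y]YYYY_   (P,Y)→(P,_,right)
state=P head=3 tape=YX_[Y]YYY_   (P,Y)→(P,_,right)
state=P head=4 tape=YX__[Y]YY_   (P,Y)→(P,_,right)
state=P head=5 tape=YX___[Y]Y_   (P,Y)→(P,_,right)
state=P head=6 tape=YX____[Y]_   (P,Y)→(P,_,right)
state=P head=7 tape=YX_____[_]   (P,_)→(P,Y,left)
state=P head=6 tape=YX____[_]Y   (P,_)→(P,Y,left)
state=P head=5 tape=YX___[_]YY   (P,_)→(P,Y,left)
state=P head=4 tape=YX__[_]YYY   (P,_)→(P,Y,left)
state=P head=3 tape=YX_[_]YYYY   (P,_)→(P,Y,left)
state=P head=2 tape=YX[_]YYYYY   (P,_)→(P,Y,left)
state=P head=1 tape=Y[X]YYYYYY   (P,X)→(Q,Y,left)
state=Q head=0 tape=[Y]YYYYYYY
At halt the head is at cell 0.

0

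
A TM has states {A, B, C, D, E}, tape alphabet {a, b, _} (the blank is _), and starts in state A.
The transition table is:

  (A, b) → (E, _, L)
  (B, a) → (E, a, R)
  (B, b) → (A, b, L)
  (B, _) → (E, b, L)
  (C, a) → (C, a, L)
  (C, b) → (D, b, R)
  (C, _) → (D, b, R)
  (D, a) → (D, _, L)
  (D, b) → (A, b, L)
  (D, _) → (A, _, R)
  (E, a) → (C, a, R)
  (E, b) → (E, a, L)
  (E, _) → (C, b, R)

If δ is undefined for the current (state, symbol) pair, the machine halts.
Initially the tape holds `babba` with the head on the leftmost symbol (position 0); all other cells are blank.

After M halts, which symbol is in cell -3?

b

state=A head=0 tape=____[b]abba   (A,b)→(E,_,L)
state=E head=-1 tape=___[_]_abba   (E,_)→(C,b,R)
state=C head=0 tape=___b[_]abba   (C,_)→(D,b,R)
state=D head=1 tape=___bb[a]bba   (D,a)→(D,_,L)
state=D head=0 tape=___b[b]_bba   (D,b)→(A,b,L)
state=A head=-1 tape=___[b]b_bba   (A,b)→(E,_,L)
state=E head=-2 tape=__[_]_b_bba   (E,_)→(C,b,R)
state=C head=-1 tape=__b[_]b_bba   (C,_)→(D,b,R)
state=D head=0 tape=__bb[b]_bba   (D,b)→(A,b,L)
state=A head=-1 tape=__b[b]b_bba   (A,b)→(E,_,L)
state=E head=-2 tape=__[b]_b_bba   (E,b)→(E,a,L)
state=E head=-3 tape=_[_]a_b_bba   (E,_)→(C,b,R)
state=C head=-2 tape=_b[a]_b_bba   (C,a)→(C,a,L)
state=C head=-3 tape=_[b]a_b_bba   (C,b)→(D,b,R)
state=D head=-2 tape=_b[a]_b_bba   (D,a)→(D,_,L)
state=D head=-3 tape=_[b]__b_bba   (D,b)→(A,b,L)
state=A head=-4 tape=[_]b__b_bba
Cell -3 holds b when M halts.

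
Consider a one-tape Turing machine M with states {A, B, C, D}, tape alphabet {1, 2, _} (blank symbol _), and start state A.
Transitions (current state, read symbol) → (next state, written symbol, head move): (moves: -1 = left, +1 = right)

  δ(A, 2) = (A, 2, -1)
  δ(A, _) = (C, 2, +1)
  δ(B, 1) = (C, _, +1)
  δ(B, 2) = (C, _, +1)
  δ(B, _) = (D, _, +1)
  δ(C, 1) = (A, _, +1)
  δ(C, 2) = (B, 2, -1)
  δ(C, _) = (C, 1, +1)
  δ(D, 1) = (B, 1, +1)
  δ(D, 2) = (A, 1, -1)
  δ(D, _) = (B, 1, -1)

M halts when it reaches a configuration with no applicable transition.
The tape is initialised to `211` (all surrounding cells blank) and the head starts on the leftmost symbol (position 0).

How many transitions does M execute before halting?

state=A head=0 tape=_[2]11   (A,2)→(A,2,-1)
state=A head=-1 tape=[_]211   (A,_)→(C,2,+1)
state=C head=0 tape=2[2]11   (C,2)→(B,2,-1)
state=B head=-1 tape=[2]211   (B,2)→(C,_,+1)
state=C head=0 tape=_[2]11   (C,2)→(B,2,-1)
state=B head=-1 tape=[_]211   (B,_)→(D,_,+1)
state=D head=0 tape=_[2]11   (D,2)→(A,1,-1)
state=A head=-1 tape=[_]111   (A,_)→(C,2,+1)
state=C head=0 tape=2[1]11   (C,1)→(A,_,+1)
state=A head=1 tape=2_[1]1
M halts after 9 transitions.

9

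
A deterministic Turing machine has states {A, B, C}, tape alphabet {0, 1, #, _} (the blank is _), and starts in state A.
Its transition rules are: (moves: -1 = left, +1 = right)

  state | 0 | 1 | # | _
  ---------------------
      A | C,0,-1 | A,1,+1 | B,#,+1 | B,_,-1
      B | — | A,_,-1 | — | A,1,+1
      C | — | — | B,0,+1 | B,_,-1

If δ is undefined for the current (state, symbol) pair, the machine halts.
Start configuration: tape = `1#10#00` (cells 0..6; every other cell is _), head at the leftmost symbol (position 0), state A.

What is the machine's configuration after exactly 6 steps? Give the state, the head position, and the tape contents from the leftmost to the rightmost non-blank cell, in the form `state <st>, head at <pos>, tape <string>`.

A | [1]#10#00   read 1 → write 1, move +1, go to A
A | 1[#]10#00   read # → write #, move +1, go to B
B | 1#[1]0#00   read 1 → write _, move -1, go to A
A | 1[#]_0#00   read # → write #, move +1, go to B
B | 1#[_]0#00   read _ → write 1, move +1, go to A
A | 1#1[0]#00   read 0 → write 0, move -1, go to C
C | 1#[1]0#00
After 6 steps: state C, head at 2, tape 1#10#00.

state C, head at 2, tape 1#10#00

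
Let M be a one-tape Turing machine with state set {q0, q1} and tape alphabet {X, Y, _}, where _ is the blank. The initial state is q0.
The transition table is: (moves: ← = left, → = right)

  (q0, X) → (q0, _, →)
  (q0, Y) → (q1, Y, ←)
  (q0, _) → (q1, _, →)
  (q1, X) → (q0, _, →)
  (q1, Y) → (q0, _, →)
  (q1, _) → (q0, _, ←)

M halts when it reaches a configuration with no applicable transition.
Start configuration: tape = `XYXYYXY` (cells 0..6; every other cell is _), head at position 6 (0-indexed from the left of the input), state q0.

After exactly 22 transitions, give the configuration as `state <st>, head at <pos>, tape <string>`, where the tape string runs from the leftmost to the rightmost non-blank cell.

state=q0 head=6 tape=XYXYYX[Y]__   (q0,Y)→(q1,Y,←)
state=q1 head=5 tape=XYXYY[X]Y__   (q1,X)→(q0,_,→)
state=q0 head=6 tape=XYXYY_[Y]__   (q0,Y)→(q1,Y,←)
state=q1 head=5 tape=XYXYY[_]Y__   (q1,_)→(q0,_,←)
state=q0 head=4 tape=XYXY[Y]_Y__   (q0,Y)→(q1,Y,←)
state=q1 head=3 tape=XYX[Y]Y_Y__   (q1,Y)→(q0,_,→)
state=q0 head=4 tape=XYX_[Y]_Y__   (q0,Y)→(q1,Y,←)
state=q1 head=3 tape=XYX[_]Y_Y__   (q1,_)→(q0,_,←)
state=q0 head=2 tape=XY[X]_Y_Y__   (q0,X)→(q0,_,→)
state=q0 head=3 tape=XY_[_]Y_Y__   (q0,_)→(q1,_,→)
state=q1 head=4 tape=XY__[Y]_Y__   (q1,Y)→(q0,_,→)
state=q0 head=5 tape=XY___[_]Y__   (q0,_)→(q1,_,→)
state=q1 head=6 tape=XY____[Y]__   (q1,Y)→(q0,_,→)
state=q0 head=7 tape=XY_____[_]_   (q0,_)→(q1,_,→)
state=q1 head=8 tape=XY______[_]   (q1,_)→(q0,_,←)
state=q0 head=7 tape=XY_____[_]_   (q0,_)→(q1,_,→)
state=q1 head=8 tape=XY______[_]   (q1,_)→(q0,_,←)
state=q0 head=7 tape=XY_____[_]_   (q0,_)→(q1,_,→)
state=q1 head=8 tape=XY______[_]   (q1,_)→(q0,_,←)
state=q0 head=7 tape=XY_____[_]_   (q0,_)→(q1,_,→)
state=q1 head=8 tape=XY______[_]   (q1,_)→(q0,_,←)
state=q0 head=7 tape=XY_____[_]_   (q0,_)→(q1,_,→)
state=q1 head=8 tape=XY______[_]
After 22 steps: state q1, head at 8, tape XY.

state q1, head at 8, tape XY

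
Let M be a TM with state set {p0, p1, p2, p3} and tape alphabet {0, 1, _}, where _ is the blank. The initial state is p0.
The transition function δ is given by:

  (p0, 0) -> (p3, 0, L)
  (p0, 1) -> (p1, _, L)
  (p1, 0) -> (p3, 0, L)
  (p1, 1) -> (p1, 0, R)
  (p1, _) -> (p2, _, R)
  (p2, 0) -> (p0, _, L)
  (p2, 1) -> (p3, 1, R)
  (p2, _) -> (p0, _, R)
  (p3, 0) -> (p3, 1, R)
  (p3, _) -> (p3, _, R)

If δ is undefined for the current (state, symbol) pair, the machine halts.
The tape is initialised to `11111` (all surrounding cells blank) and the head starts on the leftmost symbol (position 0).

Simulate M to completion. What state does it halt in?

p0

p0 | _[1]1111_   read 1 → write _, move L, go to p1
p1 | [_]_1111_   read _ → write _, move R, go to p2
p2 | _[_]1111_   read _ → write _, move R, go to p0
p0 | __[1]111_   read 1 → write _, move L, go to p1
p1 | _[_]_111_   read _ → write _, move R, go to p2
p2 | __[_]111_   read _ → write _, move R, go to p0
p0 | ___[1]11_   read 1 → write _, move L, go to p1
p1 | __[_]_11_   read _ → write _, move R, go to p2
p2 | ___[_]11_   read _ → write _, move R, go to p0
p0 | ____[1]1_   read 1 → write _, move L, go to p1
p1 | ___[_]_1_   read _ → write _, move R, go to p2
p2 | ____[_]1_   read _ → write _, move R, go to p0
p0 | _____[1]_   read 1 → write _, move L, go to p1
p1 | ____[_]__   read _ → write _, move R, go to p2
p2 | _____[_]_   read _ → write _, move R, go to p0
p0 | ______[_]
No transition is defined for (p0, _); M halts in state p0.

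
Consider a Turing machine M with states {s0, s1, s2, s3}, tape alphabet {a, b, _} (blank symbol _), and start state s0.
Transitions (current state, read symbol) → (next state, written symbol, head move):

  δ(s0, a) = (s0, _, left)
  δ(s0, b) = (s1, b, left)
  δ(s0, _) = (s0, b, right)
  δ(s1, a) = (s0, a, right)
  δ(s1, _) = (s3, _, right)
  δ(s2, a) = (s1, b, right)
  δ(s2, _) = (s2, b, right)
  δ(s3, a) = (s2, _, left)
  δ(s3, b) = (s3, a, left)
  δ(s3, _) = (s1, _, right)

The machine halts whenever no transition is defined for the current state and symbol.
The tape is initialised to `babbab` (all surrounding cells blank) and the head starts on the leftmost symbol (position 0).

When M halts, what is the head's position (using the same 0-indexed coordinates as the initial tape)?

state=s0 head=0 tape=_[b]abbab   (s0,b)→(s1,b,left)
state=s1 head=-1 tape=[_]babbab   (s1,_)→(s3,_,right)
state=s3 head=0 tape=_[b]abbab   (s3,b)→(s3,a,left)
state=s3 head=-1 tape=[_]aabbab   (s3,_)→(s1,_,right)
state=s1 head=0 tape=_[a]abbab   (s1,a)→(s0,a,right)
state=s0 head=1 tape=_a[a]bbab   (s0,a)→(s0,_,left)
state=s0 head=0 tape=_[a]_bbab   (s0,a)→(s0,_,left)
state=s0 head=-1 tape=[_]__bbab   (s0,_)→(s0,b,right)
state=s0 head=0 tape=b[_]_bbab   (s0,_)→(s0,b,right)
state=s0 head=1 tape=bb[_]bbab   (s0,_)→(s0,b,right)
state=s0 head=2 tape=bbb[b]bab   (s0,b)→(s1,b,left)
state=s1 head=1 tape=bb[b]bbab
At halt the head is at cell 1.

1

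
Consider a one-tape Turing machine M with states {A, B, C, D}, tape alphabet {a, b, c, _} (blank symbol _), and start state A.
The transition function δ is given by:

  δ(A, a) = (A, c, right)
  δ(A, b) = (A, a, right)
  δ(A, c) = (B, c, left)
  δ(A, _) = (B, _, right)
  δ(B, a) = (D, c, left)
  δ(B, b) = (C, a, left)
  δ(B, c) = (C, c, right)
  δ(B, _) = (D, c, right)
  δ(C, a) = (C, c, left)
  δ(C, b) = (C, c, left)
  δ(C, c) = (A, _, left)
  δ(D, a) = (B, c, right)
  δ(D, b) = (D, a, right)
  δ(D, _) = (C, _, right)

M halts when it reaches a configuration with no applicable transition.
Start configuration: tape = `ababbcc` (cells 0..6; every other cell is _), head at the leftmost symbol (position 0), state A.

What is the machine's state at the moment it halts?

state=A head=0 tape=[a]babbcc   (A,a)→(A,c,right)
state=A head=1 tape=c[b]abbcc   (A,b)→(A,a,right)
state=A head=2 tape=ca[a]bbcc   (A,a)→(A,c,right)
state=A head=3 tape=cac[b]bcc   (A,b)→(A,a,right)
state=A head=4 tape=caca[b]cc   (A,b)→(A,a,right)
state=A head=5 tape=cacaa[c]c   (A,c)→(B,c,left)
state=B head=4 tape=caca[a]cc   (B,a)→(D,c,left)
state=D head=3 tape=cac[a]ccc   (D,a)→(B,c,right)
state=B head=4 tape=cacc[c]cc   (B,c)→(C,c,right)
state=C head=5 tape=caccc[c]c   (C,c)→(A,_,left)
state=A head=4 tape=cacc[c]_c   (A,c)→(B,c,left)
state=B head=3 tape=cac[c]c_c   (B,c)→(C,c,right)
state=C head=4 tape=cacc[c]_c   (C,c)→(A,_,left)
state=A head=3 tape=cac[c]__c   (A,c)→(B,c,left)
state=B head=2 tape=ca[c]c__c   (B,c)→(C,c,right)
state=C head=3 tape=cac[c]__c   (C,c)→(A,_,left)
state=A head=2 tape=ca[c]___c   (A,c)→(B,c,left)
state=B head=1 tape=c[a]c___c   (B,a)→(D,c,left)
state=D head=0 tape=[c]cc___c
No transition is defined for (D, c); M halts in state D.

D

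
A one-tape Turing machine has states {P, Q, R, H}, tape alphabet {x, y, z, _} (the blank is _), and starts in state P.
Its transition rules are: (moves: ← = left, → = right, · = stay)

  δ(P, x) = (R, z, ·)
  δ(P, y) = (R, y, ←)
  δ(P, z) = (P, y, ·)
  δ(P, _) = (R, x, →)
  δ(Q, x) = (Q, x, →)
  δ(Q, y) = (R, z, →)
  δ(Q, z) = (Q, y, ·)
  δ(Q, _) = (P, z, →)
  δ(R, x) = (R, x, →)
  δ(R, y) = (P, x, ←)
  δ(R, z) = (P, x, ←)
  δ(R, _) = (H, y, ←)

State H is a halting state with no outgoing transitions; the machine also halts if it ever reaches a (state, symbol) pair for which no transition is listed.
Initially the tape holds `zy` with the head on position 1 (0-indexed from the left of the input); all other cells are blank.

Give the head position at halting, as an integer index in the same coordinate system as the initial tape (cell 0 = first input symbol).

P | __z[y]_   read y → write y, move ←, go to R
R | __[z]y_   read z → write x, move ←, go to P
P | _[_]xy_   read _ → write x, move →, go to R
R | _x[x]y_   read x → write x, move →, go to R
R | _xx[y]_   read y → write x, move ←, go to P
P | _x[x]x_   read x → write z, move ·, go to R
R | _x[z]x_   read z → write x, move ←, go to P
P | _[x]xx_   read x → write z, move ·, go to R
R | _[z]xx_   read z → write x, move ←, go to P
P | [_]xxx_   read _ → write x, move →, go to R
R | x[x]xx_   read x → write x, move →, go to R
R | xx[x]x_   read x → write x, move →, go to R
R | xxx[x]_   read x → write x, move →, go to R
R | xxxx[_]   read _ → write y, move ←, go to H
H | xxx[x]y
At halt the head is at cell 1.

1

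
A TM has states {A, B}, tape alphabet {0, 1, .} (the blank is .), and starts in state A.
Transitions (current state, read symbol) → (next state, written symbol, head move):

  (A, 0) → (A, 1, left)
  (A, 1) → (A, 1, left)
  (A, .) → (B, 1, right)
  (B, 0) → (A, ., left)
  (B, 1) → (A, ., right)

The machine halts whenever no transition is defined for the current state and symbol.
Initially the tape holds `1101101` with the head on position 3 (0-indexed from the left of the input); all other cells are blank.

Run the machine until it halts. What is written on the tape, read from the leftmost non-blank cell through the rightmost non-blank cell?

1111111.1

state=A head=3 tape=.110[1]101..   (A,1)→(A,1,left)
state=A head=2 tape=.11[0]1101..   (A,0)→(A,1,left)
state=A head=1 tape=.1[1]11101..   (A,1)→(A,1,left)
state=A head=0 tape=.[1]111101..   (A,1)→(A,1,left)
state=A head=-1 tape=[.]1111101..   (A,.)→(B,1,right)
state=B head=0 tape=1[1]111101..   (B,1)→(A,.,right)
state=A head=1 tape=1.[1]11101..   (A,1)→(A,1,left)
state=A head=0 tape=1[.]111101..   (A,.)→(B,1,right)
state=B head=1 tape=11[1]11101..   (B,1)→(A,.,right)
state=A head=2 tape=11.[1]1101..   (A,1)→(A,1,left)
state=A head=1 tape=11[.]11101..   (A,.)→(B,1,right)
state=B head=2 tape=111[1]1101..   (B,1)→(A,.,right)
state=A head=3 tape=111.[1]101..   (A,1)→(A,1,left)
state=A head=2 tape=111[.]1101..   (A,.)→(B,1,right)
state=B head=3 tape=1111[1]101..   (B,1)→(A,.,right)
state=A head=4 tape=1111.[1]01..   (A,1)→(A,1,left)
state=A head=3 tape=1111[.]101..   (A,.)→(B,1,right)
state=B head=4 tape=11111[1]01..   (B,1)→(A,.,right)
state=A head=5 tape=11111.[0]1..   (A,0)→(A,1,left)
state=A head=4 tape=11111[.]11..   (A,.)→(B,1,right)
state=B head=5 tape=111111[1]1..   (B,1)→(A,.,right)
state=A head=6 tape=111111.[1]..   (A,1)→(A,1,left)
state=A head=5 tape=111111[.]1..   (A,.)→(B,1,right)
state=B head=6 tape=1111111[1]..   (B,1)→(A,.,right)
state=A head=7 tape=1111111.[.].   (A,.)→(B,1,right)
state=B head=8 tape=1111111.1[.]
The non-blank tape span at halt is 1111111.1.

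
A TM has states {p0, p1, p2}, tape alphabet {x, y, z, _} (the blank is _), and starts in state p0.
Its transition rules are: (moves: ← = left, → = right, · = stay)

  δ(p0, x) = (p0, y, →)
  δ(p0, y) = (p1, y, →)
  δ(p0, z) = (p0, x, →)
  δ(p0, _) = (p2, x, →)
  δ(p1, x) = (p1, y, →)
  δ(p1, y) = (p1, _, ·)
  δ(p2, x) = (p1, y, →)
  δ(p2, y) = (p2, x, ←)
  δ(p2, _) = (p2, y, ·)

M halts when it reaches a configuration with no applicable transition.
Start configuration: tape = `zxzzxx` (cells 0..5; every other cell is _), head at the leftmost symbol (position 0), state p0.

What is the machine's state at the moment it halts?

p1

state=p0 head=0 tape=[z]xzzxx___   (p0,z)→(p0,x,→)
state=p0 head=1 tape=x[x]zzxx___   (p0,x)→(p0,y,→)
state=p0 head=2 tape=xy[z]zxx___   (p0,z)→(p0,x,→)
state=p0 head=3 tape=xyx[z]xx___   (p0,z)→(p0,x,→)
state=p0 head=4 tape=xyxx[x]x___   (p0,x)→(p0,y,→)
state=p0 head=5 tape=xyxxy[x]___   (p0,x)→(p0,y,→)
state=p0 head=6 tape=xyxxyy[_]__   (p0,_)→(p2,x,→)
state=p2 head=7 tape=xyxxyyx[_]_   (p2,_)→(p2,y,·)
state=p2 head=7 tape=xyxxyyx[y]_   (p2,y)→(p2,x,←)
state=p2 head=6 tape=xyxxyy[x]x_   (p2,x)→(p1,y,→)
state=p1 head=7 tape=xyxxyyy[x]_   (p1,x)→(p1,y,→)
state=p1 head=8 tape=xyxxyyyy[_]
No transition is defined for (p1, _); M halts in state p1.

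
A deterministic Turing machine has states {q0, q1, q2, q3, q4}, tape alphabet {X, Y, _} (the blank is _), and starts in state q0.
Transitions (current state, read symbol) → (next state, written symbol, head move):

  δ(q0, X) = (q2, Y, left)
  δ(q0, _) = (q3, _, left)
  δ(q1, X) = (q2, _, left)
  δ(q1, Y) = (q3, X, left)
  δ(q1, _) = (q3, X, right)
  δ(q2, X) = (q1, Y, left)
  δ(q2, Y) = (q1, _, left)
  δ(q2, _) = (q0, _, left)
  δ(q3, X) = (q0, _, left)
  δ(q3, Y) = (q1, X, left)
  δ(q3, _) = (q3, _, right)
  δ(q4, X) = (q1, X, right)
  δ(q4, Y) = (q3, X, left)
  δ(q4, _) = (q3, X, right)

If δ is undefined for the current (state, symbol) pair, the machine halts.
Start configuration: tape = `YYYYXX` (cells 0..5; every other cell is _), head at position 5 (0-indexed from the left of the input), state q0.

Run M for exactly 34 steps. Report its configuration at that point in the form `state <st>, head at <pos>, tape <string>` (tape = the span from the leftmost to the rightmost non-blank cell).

q0 | ______YYYYX[X]   read X → write Y, move left, go to q2
q2 | ______YYYY[X]Y   read X → write Y, move left, go to q1
q1 | ______YYY[Y]YY   read Y → write X, move left, go to q3
q3 | ______YY[Y]XYY   read Y → write X, move left, go to q1
q1 | ______Y[Y]XXYY   read Y → write X, move left, go to q3
q3 | ______[Y]XXXYY   read Y → write X, move left, go to q1
q1 | _____[_]XXXXYY   read _ → write X, move right, go to q3
q3 | _____X[X]XXXYY   read X → write _, move left, go to q0
q0 | _____[X]_XXXYY   read X → write Y, move left, go to q2
q2 | ____[_]Y_XXXYY   read _ → write _, move left, go to q0
q0 | ___[_]_Y_XXXYY   read _ → write _, move left, go to q3
q3 | __[_]__Y_XXXYY   read _ → write _, move right, go to q3
q3 | ___[_]_Y_XXXYY   read _ → write _, move right, go to q3
q3 | ____[_]Y_XXXYY   read _ → write _, move right, go to q3
q3 | _____[Y]_XXXYY   read Y → write X, move left, go to q1
q1 | ____[_]X_XXXYY   read _ → write X, move right, go to q3
q3 | ____X[X]_XXXYY   read X → write _, move left, go to q0
q0 | ____[X]__XXXYY   read X → write Y, move left, go to q2
q2 | ___[_]Y__XXXYY   read _ → write _, move left, go to q0
q0 | __[_]_Y__XXXYY   read _ → write _, move left, go to q3
q3 | _[_]__Y__XXXYY   read _ → write _, move right, go to q3
q3 | __[_]_Y__XXXYY   read _ → write _, move right, go to q3
q3 | ___[_]Y__XXXYY   read _ → write _, move right, go to q3
q3 | ____[Y]__XXXYY   read Y → write X, move left, go to q1
q1 | ___[_]X__XXXYY   read _ → write X, move right, go to q3
q3 | ___X[X]__XXXYY   read X → write _, move left, go to q0
q0 | ___[X]___XXXYY   read X → write Y, move left, go to q2
q2 | __[_]Y___XXXYY   read _ → write _, move left, go to q0
q0 | _[_]_Y___XXXYY   read _ → write _, move left, go to q3
q3 | [_]__Y___XXXYY   read _ → write _, move right, go to q3
q3 | _[_]_Y___XXXYY   read _ → write _, move right, go to q3
q3 | __[_]Y___XXXYY   read _ → write _, move right, go to q3
q3 | ___[Y]___XXXYY   read Y → write X, move left, go to q1
q1 | __[_]X___XXXYY   read _ → write X, move right, go to q3
q3 | __X[X]___XXXYY
After 34 steps: state q3, head at -3, tape XX___XXXYY.

state q3, head at -3, tape XX___XXXYY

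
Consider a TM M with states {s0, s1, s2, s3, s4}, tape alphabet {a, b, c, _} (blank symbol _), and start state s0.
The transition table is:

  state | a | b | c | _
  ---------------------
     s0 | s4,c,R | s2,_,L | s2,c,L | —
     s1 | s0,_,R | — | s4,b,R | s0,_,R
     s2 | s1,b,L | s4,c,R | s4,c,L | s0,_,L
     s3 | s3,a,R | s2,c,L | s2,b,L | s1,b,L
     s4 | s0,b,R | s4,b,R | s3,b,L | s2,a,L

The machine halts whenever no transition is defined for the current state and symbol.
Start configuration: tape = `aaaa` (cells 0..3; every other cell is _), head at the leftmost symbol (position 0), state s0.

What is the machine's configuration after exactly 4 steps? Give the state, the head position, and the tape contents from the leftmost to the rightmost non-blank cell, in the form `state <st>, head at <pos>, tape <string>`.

state=s0 head=0 tape=[a]aaa_   (s0,a)→(s4,c,R)
state=s4 head=1 tape=c[a]aa_   (s4,a)→(s0,b,R)
state=s0 head=2 tape=cb[a]a_   (s0,a)→(s4,c,R)
state=s4 head=3 tape=cbc[a]_   (s4,a)→(s0,b,R)
state=s0 head=4 tape=cbcb[_]
After 4 steps: state s0, head at 4, tape cbcb.

state s0, head at 4, tape cbcb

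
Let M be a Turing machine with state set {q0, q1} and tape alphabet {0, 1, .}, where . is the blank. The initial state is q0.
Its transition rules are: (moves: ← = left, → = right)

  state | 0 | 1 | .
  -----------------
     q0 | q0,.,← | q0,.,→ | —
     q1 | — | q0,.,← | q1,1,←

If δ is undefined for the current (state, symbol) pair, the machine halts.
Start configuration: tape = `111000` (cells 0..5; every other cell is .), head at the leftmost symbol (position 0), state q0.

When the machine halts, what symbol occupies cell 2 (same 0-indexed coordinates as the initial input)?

q0 | [1]11000   read 1 → write ., move →, go to q0
q0 | .[1]1000   read 1 → write ., move →, go to q0
q0 | ..[1]000   read 1 → write ., move →, go to q0
q0 | ...[0]00   read 0 → write ., move ←, go to q0
q0 | ..[.].00
Cell 2 holds . when M halts.

.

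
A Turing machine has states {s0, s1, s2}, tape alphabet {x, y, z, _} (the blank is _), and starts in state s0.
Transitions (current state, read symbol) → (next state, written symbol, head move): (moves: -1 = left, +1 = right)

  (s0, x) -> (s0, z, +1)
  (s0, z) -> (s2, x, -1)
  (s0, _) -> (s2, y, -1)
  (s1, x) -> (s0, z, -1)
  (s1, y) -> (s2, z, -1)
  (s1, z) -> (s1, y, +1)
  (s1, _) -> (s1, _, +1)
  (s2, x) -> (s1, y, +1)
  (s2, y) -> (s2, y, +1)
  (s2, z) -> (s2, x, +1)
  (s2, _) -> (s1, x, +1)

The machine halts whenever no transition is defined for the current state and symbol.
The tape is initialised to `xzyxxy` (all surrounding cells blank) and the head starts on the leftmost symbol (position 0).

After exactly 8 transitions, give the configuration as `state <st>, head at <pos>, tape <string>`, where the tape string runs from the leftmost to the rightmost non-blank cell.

s0 | [x]zyxxy   read x → write z, move +1, go to s0
s0 | z[z]yxxy   read z → write x, move -1, go to s2
s2 | [z]xyxxy   read z → write x, move +1, go to s2
s2 | x[x]yxxy   read x → write y, move +1, go to s1
s1 | xy[y]xxy   read y → write z, move -1, go to s2
s2 | x[y]zxxy   read y → write y, move +1, go to s2
s2 | xy[z]xxy   read z → write x, move +1, go to s2
s2 | xyx[x]xy   read x → write y, move +1, go to s1
s1 | xyxy[x]y
After 8 steps: state s1, head at 4, tape xyxyxy.

state s1, head at 4, tape xyxyxy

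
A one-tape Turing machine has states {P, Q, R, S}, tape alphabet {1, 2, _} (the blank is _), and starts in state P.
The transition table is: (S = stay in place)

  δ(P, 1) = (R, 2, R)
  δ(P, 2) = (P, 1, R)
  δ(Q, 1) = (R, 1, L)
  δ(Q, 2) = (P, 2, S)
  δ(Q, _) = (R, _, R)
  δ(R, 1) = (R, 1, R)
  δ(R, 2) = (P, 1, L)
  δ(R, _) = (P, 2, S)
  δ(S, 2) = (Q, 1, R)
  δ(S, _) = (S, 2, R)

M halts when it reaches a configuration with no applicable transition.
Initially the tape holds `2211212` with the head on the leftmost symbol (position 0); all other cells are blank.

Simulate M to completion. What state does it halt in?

P

state=P head=0 tape=[2]211212__   (P,2)→(P,1,R)
state=P head=1 tape=1[2]11212__   (P,2)→(P,1,R)
state=P head=2 tape=11[1]1212__   (P,1)→(R,2,R)
state=R head=3 tape=112[1]212__   (R,1)→(R,1,R)
state=R head=4 tape=1121[2]12__   (R,2)→(P,1,L)
state=P head=3 tape=112[1]112__   (P,1)→(R,2,R)
state=R head=4 tape=1122[1]12__   (R,1)→(R,1,R)
state=R head=5 tape=11221[1]2__   (R,1)→(R,1,R)
state=R head=6 tape=112211[2]__   (R,2)→(P,1,L)
state=P head=5 tape=11221[1]1__   (P,1)→(R,2,R)
state=R head=6 tape=112212[1]__   (R,1)→(R,1,R)
state=R head=7 tape=1122121[_]_   (R,_)→(P,2,S)
state=P head=7 tape=1122121[2]_   (P,2)→(P,1,R)
state=P head=8 tape=11221211[_]
No transition is defined for (P, _); M halts in state P.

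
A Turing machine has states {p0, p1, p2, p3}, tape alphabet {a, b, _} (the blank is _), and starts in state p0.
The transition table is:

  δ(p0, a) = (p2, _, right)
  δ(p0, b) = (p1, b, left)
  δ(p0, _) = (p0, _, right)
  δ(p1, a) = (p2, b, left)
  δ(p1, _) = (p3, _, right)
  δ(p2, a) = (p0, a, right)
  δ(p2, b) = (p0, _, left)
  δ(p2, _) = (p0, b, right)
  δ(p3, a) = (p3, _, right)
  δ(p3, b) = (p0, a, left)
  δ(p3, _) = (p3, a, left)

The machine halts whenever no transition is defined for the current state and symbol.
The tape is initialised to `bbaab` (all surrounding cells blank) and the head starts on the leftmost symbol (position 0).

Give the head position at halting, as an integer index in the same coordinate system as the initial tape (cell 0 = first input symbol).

p0 | _[b]baab   read b → write b, move left, go to p1
p1 | [_]bbaab   read _ → write _, move right, go to p3
p3 | _[b]baab   read b → write a, move left, go to p0
p0 | [_]abaab   read _ → write _, move right, go to p0
p0 | _[a]baab   read a → write _, move right, go to p2
p2 | __[b]aab   read b → write _, move left, go to p0
p0 | _[_]_aab   read _ → write _, move right, go to p0
p0 | __[_]aab   read _ → write _, move right, go to p0
p0 | ___[a]ab   read a → write _, move right, go to p2
p2 | ____[a]b   read a → write a, move right, go to p0
p0 | ____a[b]   read b → write b, move left, go to p1
p1 | ____[a]b   read a → write b, move left, go to p2
p2 | ___[_]bb   read _ → write b, move right, go to p0
p0 | ___b[b]b   read b → write b, move left, go to p1
p1 | ___[b]bb
At halt the head is at cell 2.

2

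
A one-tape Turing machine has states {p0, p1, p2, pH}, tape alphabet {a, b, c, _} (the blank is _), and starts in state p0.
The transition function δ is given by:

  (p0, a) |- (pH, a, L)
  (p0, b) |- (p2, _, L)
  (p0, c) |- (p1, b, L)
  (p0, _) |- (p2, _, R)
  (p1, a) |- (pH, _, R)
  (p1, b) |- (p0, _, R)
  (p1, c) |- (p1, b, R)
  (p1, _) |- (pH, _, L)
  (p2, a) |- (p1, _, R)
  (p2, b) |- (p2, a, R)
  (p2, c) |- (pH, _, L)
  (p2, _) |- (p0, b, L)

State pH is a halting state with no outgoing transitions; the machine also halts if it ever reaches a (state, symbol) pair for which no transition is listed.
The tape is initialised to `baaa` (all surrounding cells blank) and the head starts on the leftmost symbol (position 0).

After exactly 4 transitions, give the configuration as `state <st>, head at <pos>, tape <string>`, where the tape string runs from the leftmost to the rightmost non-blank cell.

p0 | __[b]aaa   read b → write _, move L, go to p2
p2 | _[_]_aaa   read _ → write b, move L, go to p0
p0 | [_]b_aaa   read _ → write _, move R, go to p2
p2 | _[b]_aaa   read b → write a, move R, go to p2
p2 | _a[_]aaa
After 4 steps: state p2, head at 0, tape a_aaa.

state p2, head at 0, tape a_aaa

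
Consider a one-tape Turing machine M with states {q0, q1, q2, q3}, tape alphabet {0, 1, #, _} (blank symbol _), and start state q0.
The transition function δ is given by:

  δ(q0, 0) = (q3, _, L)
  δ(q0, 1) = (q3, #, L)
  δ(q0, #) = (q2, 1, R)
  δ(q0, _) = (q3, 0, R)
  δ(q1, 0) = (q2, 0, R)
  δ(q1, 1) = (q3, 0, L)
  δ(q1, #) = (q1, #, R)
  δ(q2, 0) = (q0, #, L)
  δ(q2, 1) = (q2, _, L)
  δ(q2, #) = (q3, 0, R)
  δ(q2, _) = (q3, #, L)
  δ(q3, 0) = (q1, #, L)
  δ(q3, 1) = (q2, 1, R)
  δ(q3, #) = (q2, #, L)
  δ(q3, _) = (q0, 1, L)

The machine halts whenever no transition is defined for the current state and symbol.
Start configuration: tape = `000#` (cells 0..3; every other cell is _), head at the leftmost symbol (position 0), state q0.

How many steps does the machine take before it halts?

19

state=q0 head=0 tape=___[0]00#   (q0,0)→(q3,_,L)
state=q3 head=-1 tape=__[_]_00#   (q3,_)→(q0,1,L)
state=q0 head=-2 tape=_[_]1_00#   (q0,_)→(q3,0,R)
state=q3 head=-1 tape=_0[1]_00#   (q3,1)→(q2,1,R)
state=q2 head=0 tape=_01[_]00#   (q2,_)→(q3,#,L)
state=q3 head=-1 tape=_0[1]#00#   (q3,1)→(q2,1,R)
state=q2 head=0 tape=_01[#]00#   (q2,#)→(q3,0,R)
state=q3 head=1 tape=_010[0]0#   (q3,0)→(q1,#,L)
state=q1 head=0 tape=_01[0]#0#   (q1,0)→(q2,0,R)
state=q2 head=1 tape=_010[#]0#   (q2,#)→(q3,0,R)
state=q3 head=2 tape=_0100[0]#   (q3,0)→(q1,#,L)
state=q1 head=1 tape=_010[0]##   (q1,0)→(q2,0,R)
state=q2 head=2 tape=_0100[#]#   (q2,#)→(q3,0,R)
state=q3 head=3 tape=_01000[#]   (q3,#)→(q2,#,L)
state=q2 head=2 tape=_0100[0]#   (q2,0)→(q0,#,L)
state=q0 head=1 tape=_010[0]##   (q0,0)→(q3,_,L)
state=q3 head=0 tape=_01[0]_##   (q3,0)→(q1,#,L)
state=q1 head=-1 tape=_0[1]#_##   (q1,1)→(q3,0,L)
state=q3 head=-2 tape=_[0]0#_##   (q3,0)→(q1,#,L)
state=q1 head=-3 tape=[_]#0#_##
M halts after 19 transitions.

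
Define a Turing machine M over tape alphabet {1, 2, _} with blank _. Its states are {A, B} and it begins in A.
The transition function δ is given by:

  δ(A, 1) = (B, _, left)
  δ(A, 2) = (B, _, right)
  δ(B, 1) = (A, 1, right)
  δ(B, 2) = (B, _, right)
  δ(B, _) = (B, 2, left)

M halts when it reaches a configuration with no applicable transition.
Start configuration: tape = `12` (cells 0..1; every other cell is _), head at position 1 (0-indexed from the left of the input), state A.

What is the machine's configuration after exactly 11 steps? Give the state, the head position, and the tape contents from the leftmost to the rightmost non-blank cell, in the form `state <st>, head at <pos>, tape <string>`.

A | 1[2]__   read 2 → write _, move right, go to B
B | 1_[_]_   read _ → write 2, move left, go to B
B | 1[_]2_   read _ → write 2, move left, go to B
B | [1]22_   read 1 → write 1, move right, go to A
A | 1[2]2_   read 2 → write _, move right, go to B
B | 1_[2]_   read 2 → write _, move right, go to B
B | 1__[_]   read _ → write 2, move left, go to B
B | 1_[_]2   read _ → write 2, move left, go to B
B | 1[_]22   read _ → write 2, move left, go to B
B | [1]222   read 1 → write 1, move right, go to A
A | 1[2]22   read 2 → write _, move right, go to B
B | 1_[2]2
After 11 steps: state B, head at 2, tape 1_22.

state B, head at 2, tape 1_22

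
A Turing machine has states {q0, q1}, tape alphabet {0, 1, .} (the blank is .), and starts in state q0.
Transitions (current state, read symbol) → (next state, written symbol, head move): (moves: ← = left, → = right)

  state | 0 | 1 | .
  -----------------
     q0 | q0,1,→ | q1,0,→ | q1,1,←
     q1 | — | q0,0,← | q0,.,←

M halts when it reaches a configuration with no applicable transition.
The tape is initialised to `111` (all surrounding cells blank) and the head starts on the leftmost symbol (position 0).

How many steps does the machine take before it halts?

q0 | [1]11.   read 1 → write 0, move →, go to q1
q1 | 0[1]1.   read 1 → write 0, move ←, go to q0
q0 | [0]01.   read 0 → write 1, move →, go to q0
q0 | 1[0]1.   read 0 → write 1, move →, go to q0
q0 | 11[1].   read 1 → write 0, move →, go to q1
q1 | 110[.]   read . → write ., move ←, go to q0
q0 | 11[0].   read 0 → write 1, move →, go to q0
q0 | 111[.]   read . → write 1, move ←, go to q1
q1 | 11[1]1   read 1 → write 0, move ←, go to q0
q0 | 1[1]01   read 1 → write 0, move →, go to q1
q1 | 10[0]1
M halts after 10 transitions.

10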